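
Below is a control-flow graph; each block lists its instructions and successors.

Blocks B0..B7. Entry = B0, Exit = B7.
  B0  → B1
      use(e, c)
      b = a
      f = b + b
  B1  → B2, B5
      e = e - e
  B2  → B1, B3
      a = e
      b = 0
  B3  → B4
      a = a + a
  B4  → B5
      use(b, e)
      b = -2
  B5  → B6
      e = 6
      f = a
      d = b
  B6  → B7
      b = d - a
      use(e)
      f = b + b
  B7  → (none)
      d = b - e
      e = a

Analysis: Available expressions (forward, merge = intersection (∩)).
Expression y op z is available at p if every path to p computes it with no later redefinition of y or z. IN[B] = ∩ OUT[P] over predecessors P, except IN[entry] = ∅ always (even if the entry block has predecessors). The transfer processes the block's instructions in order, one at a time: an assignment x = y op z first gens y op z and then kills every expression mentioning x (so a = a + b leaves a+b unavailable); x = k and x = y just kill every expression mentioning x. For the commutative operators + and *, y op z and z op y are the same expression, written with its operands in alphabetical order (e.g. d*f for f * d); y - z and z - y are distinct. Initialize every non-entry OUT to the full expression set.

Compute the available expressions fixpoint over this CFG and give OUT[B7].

Answer: {b+b}

Trace:
Converged values:
  B0:   IN={}   OUT={b+b}
  B1:   IN={}   OUT={}
  B2:   IN={}   OUT={}
  B3:   IN={}   OUT={}
  B4:   IN={}   OUT={}
  B5:   IN={}   OUT={}
  B6:   IN={}   OUT={b+b, d-a}
  B7:   IN={b+b, d-a}   OUT={b+b}

Merge at B7: IN[B7] = OUT[B6] = {b+b, d-a}
Applying B7's transfer function to that IN value gives OUT[B7] (row B7 above).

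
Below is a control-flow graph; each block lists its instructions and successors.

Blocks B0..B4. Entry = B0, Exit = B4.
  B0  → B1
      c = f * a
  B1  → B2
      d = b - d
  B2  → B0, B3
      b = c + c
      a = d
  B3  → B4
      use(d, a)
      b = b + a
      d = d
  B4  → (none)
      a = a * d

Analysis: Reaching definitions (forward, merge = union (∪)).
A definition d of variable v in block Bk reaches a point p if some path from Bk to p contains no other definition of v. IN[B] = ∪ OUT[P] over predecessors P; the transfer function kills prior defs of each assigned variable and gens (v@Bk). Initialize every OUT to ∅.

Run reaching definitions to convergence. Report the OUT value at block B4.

Converged values:
  B0:  IN={a@B2, b@B2, c@B0, d@B1}  OUT={a@B2, b@B2, c@B0, d@B1}
  B1:  IN={a@B2, b@B2, c@B0, d@B1}  OUT={a@B2, b@B2, c@B0, d@B1}
  B2:  IN={a@B2, b@B2, c@B0, d@B1}  OUT={a@B2, b@B2, c@B0, d@B1}
  B3:  IN={a@B2, b@B2, c@B0, d@B1}  OUT={a@B2, b@B3, c@B0, d@B3}
  B4:  IN={a@B2, b@B3, c@B0, d@B3}  OUT={a@B4, b@B3, c@B0, d@B3}

Merge at B4: IN[B4] = OUT[B3] = {a@B2, b@B3, c@B0, d@B3}
Applying B4's transfer function to that IN value gives OUT[B4] (row B4 above).

Answer: {a@B4, b@B3, c@B0, d@B3}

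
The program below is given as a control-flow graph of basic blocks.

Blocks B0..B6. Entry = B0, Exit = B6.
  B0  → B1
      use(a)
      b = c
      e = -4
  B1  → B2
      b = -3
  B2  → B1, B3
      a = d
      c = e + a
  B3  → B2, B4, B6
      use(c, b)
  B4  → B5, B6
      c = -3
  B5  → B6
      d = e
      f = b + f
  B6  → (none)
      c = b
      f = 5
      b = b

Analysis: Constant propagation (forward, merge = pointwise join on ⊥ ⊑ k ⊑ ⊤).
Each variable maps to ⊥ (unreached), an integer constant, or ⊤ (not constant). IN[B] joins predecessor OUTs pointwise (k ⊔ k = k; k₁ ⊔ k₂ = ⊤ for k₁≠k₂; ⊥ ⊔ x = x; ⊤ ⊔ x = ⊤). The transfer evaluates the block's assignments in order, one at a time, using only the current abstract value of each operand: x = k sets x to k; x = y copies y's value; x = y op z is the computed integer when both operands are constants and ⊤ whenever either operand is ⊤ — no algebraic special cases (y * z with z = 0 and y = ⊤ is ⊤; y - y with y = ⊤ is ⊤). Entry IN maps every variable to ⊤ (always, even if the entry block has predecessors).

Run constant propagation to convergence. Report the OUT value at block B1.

Answer: {a: ⊤, b: -3, c: ⊤, d: ⊤, e: -4, f: ⊤}

Working:
Fixpoint table:
  B0:   IN=(all ⊤)   OUT={e:-4; rest ⊤}
  B1:   IN={e:-4; rest ⊤}   OUT={b:-3, e:-4; rest ⊤}
  B2:   IN={b:-3, e:-4; rest ⊤}   OUT={b:-3, e:-4; rest ⊤}
  B3:   IN={b:-3, e:-4; rest ⊤}   OUT={b:-3, e:-4; rest ⊤}
  B4:   IN={b:-3, e:-4; rest ⊤}   OUT={b:-3, c:-3, e:-4; rest ⊤}
  B5:   IN={b:-3, c:-3, e:-4; rest ⊤}   OUT={b:-3, c:-3, d:-4, e:-4; rest ⊤}
  B6:   IN={b:-3, e:-4; rest ⊤}   OUT={b:-3, c:-3, e:-4, f:5; rest ⊤}

Merge at B1: IN[B1] = OUT[B0] ⊔ OUT[B2] = {a: ⊤, b: ⊤, c: ⊤, d: ⊤, e: -4, f: ⊤}
Applying B1's transfer function to that IN value gives OUT[B1] (row B1 above).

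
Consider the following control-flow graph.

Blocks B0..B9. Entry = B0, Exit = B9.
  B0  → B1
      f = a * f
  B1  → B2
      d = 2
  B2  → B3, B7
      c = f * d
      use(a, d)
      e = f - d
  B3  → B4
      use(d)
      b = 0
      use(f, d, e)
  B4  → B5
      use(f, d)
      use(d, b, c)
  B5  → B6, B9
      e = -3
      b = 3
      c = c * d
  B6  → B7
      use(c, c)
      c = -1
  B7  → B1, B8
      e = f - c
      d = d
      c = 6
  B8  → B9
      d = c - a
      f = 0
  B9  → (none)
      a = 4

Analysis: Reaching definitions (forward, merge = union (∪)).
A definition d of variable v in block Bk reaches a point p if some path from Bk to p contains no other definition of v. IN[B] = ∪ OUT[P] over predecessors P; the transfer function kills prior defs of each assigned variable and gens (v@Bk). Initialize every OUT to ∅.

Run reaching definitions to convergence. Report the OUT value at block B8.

Per-block solution:
  B0: | IN={} | OUT={f@B0}
  B1: | IN={b@B5, c@B7, d@B7, e@B7, f@B0} | OUT={b@B5, c@B7, d@B1, e@B7, f@B0}
  B2: | IN={b@B5, c@B7, d@B1, e@B7, f@B0} | OUT={b@B5, c@B2, d@B1, e@B2, f@B0}
  B3: | IN={b@B5, c@B2, d@B1, e@B2, f@B0} | OUT={b@B3, c@B2, d@B1, e@B2, f@B0}
  B4: | IN={b@B3, c@B2, d@B1, e@B2, f@B0} | OUT={b@B3, c@B2, d@B1, e@B2, f@B0}
  B5: | IN={b@B3, c@B2, d@B1, e@B2, f@B0} | OUT={b@B5, c@B5, d@B1, e@B5, f@B0}
  B6: | IN={b@B5, c@B5, d@B1, e@B5, f@B0} | OUT={b@B5, c@B6, d@B1, e@B5, f@B0}
  B7: | IN={b@B5, c@B2, c@B6, d@B1, e@B2, e@B5, f@B0} | OUT={b@B5, c@B7, d@B7, e@B7, f@B0}
  B8: | IN={b@B5, c@B7, d@B7, e@B7, f@B0} | OUT={b@B5, c@B7, d@B8, e@B7, f@B8}
  B9: | IN={b@B5, c@B5, c@B7, d@B1, d@B8, e@B5, e@B7, f@B0, f@B8} | OUT={a@B9, b@B5, c@B5, c@B7, d@B1, d@B8, e@B5, e@B7, f@B0, f@B8}

Merge at B8: IN[B8] = OUT[B7] = {b@B5, c@B7, d@B7, e@B7, f@B0}
Applying B8's transfer function to that IN value gives OUT[B8] (row B8 above).

Answer: {b@B5, c@B7, d@B8, e@B7, f@B8}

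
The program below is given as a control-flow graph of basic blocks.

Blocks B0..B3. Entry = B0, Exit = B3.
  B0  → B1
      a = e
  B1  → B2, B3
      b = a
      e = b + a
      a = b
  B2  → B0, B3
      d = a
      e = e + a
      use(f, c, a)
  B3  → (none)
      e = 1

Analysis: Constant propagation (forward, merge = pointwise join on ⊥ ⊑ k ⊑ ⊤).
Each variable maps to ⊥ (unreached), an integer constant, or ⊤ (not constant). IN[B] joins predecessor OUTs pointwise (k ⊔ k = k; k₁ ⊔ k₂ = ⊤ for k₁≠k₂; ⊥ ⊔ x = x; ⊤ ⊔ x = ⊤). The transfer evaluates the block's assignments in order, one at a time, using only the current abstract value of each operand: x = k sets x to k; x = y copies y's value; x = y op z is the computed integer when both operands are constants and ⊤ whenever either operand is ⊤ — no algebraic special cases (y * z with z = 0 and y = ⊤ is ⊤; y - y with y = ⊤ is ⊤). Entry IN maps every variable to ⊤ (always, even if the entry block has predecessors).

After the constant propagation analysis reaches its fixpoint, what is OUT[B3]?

Converged values:
  B0: | IN=(all ⊤) | OUT=(all ⊤)
  B1: | IN=(all ⊤) | OUT=(all ⊤)
  B2: | IN=(all ⊤) | OUT=(all ⊤)
  B3: | IN=(all ⊤) | OUT={e:1; rest ⊤}

Merge at B3: IN[B3] = OUT[B1] ⊔ OUT[B2] = {a: ⊤, b: ⊤, c: ⊤, d: ⊤, e: ⊤, f: ⊤}
Applying B3's transfer function to that IN value gives OUT[B3] (row B3 above).

Answer: {a: ⊤, b: ⊤, c: ⊤, d: ⊤, e: 1, f: ⊤}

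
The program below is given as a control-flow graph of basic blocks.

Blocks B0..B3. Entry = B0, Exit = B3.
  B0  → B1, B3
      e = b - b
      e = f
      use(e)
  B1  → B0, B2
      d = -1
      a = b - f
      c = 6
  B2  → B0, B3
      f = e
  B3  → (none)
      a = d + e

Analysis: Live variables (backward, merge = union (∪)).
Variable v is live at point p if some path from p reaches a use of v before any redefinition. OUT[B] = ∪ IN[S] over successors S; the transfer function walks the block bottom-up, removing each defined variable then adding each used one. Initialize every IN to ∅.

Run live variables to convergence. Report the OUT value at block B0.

Fixpoint table:
  B0:  IN={b, d, f}  OUT={b, d, e, f}
  B1:  IN={b, e, f}  OUT={b, d, e, f}
  B2:  IN={b, d, e}  OUT={b, d, e, f}
  B3:  IN={d, e}  OUT={}

Merge at B0: OUT[B0] = IN[B1] ⊔ IN[B3] = {b, d, e, f}

Answer: {b, d, e, f}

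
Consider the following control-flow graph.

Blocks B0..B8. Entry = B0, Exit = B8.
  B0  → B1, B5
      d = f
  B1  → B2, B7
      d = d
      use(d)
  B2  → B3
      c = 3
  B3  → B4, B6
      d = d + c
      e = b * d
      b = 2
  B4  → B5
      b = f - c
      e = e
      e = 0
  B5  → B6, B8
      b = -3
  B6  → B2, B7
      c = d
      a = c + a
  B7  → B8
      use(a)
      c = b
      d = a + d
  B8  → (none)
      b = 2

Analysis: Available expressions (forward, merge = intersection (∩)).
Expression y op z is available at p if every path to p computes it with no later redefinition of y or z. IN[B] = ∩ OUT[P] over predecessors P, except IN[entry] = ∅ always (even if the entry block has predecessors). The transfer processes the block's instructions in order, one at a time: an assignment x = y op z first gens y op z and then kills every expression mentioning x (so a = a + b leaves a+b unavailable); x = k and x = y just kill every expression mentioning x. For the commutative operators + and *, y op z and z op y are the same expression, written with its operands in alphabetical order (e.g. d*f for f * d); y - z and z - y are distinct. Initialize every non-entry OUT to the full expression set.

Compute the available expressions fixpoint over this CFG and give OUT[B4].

Answer: {f-c}

Working:
Converged values:
  B0: | IN={} | OUT={}
  B1: | IN={} | OUT={}
  B2: | IN={} | OUT={}
  B3: | IN={} | OUT={}
  B4: | IN={} | OUT={f-c}
  B5: | IN={} | OUT={}
  B6: | IN={} | OUT={}
  B7: | IN={} | OUT={}
  B8: | IN={} | OUT={}

Merge at B4: IN[B4] = OUT[B3] = {}
Applying B4's transfer function to that IN value gives OUT[B4] (row B4 above).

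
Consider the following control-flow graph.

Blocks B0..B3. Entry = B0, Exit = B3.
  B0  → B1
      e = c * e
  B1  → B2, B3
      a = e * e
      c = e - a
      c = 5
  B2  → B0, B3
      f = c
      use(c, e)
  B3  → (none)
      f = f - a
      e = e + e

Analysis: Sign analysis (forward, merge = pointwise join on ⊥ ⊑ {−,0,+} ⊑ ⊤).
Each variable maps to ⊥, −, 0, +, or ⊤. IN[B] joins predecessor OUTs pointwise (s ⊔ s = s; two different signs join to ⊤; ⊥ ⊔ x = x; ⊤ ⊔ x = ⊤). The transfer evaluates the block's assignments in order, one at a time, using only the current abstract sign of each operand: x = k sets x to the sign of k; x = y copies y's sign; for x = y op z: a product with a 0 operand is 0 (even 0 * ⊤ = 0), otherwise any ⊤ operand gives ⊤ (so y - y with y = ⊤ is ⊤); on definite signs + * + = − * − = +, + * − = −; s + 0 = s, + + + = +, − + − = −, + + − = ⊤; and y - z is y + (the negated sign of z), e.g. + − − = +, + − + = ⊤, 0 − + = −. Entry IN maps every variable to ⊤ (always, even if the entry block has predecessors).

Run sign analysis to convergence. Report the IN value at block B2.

Answer: {a: ⊤, b: ⊤, c: +, d: ⊤, e: ⊤, f: ⊤}

Working:
Converged values:
  B0:   IN=(all ⊤)   OUT=(all ⊤)
  B1:   IN=(all ⊤)   OUT={c:+; rest ⊤}
  B2:   IN={c:+; rest ⊤}   OUT={c:+, f:+; rest ⊤}
  B3:   IN={c:+; rest ⊤}   OUT={c:+; rest ⊤}

Merge at B2: IN[B2] = OUT[B1] = {a: ⊤, b: ⊤, c: +, d: ⊤, e: ⊤, f: ⊤}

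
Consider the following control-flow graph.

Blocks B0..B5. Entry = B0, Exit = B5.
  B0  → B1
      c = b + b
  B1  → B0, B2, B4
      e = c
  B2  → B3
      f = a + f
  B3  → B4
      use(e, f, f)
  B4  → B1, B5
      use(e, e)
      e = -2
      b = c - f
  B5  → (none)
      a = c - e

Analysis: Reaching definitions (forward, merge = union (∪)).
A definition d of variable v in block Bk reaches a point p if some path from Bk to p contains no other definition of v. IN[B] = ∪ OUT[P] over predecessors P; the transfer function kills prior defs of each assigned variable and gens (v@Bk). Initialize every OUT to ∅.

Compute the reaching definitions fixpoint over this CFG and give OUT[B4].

Answer: {b@B4, c@B0, e@B4, f@B2}

Derivation:
Per-block solution:
  B0:   IN={b@B4, c@B0, e@B1, f@B2}   OUT={b@B4, c@B0, e@B1, f@B2}
  B1:   IN={b@B4, c@B0, e@B1, e@B4, f@B2}   OUT={b@B4, c@B0, e@B1, f@B2}
  B2:   IN={b@B4, c@B0, e@B1, f@B2}   OUT={b@B4, c@B0, e@B1, f@B2}
  B3:   IN={b@B4, c@B0, e@B1, f@B2}   OUT={b@B4, c@B0, e@B1, f@B2}
  B4:   IN={b@B4, c@B0, e@B1, f@B2}   OUT={b@B4, c@B0, e@B4, f@B2}
  B5:   IN={b@B4, c@B0, e@B4, f@B2}   OUT={a@B5, b@B4, c@B0, e@B4, f@B2}

Merge at B4: IN[B4] = OUT[B1] ⊔ OUT[B3] = {b@B4, c@B0, e@B1, f@B2}
Applying B4's transfer function to that IN value gives OUT[B4] (row B4 above).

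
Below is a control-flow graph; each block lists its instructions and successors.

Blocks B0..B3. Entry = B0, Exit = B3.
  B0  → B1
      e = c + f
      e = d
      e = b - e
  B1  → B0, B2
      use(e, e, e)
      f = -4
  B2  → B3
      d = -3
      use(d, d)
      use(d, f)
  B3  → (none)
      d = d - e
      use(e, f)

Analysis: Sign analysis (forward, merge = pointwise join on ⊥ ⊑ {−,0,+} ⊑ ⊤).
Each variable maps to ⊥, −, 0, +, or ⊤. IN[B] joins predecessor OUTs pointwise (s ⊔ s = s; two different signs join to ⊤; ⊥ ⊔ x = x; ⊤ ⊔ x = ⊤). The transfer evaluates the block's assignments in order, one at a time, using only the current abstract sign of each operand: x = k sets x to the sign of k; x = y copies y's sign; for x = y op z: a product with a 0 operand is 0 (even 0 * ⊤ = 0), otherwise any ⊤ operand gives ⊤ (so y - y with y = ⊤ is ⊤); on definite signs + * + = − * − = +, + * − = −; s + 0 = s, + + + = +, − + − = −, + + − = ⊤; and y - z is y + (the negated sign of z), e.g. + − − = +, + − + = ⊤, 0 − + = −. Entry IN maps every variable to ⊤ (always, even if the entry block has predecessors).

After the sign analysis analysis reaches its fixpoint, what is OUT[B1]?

Answer: {a: ⊤, b: ⊤, c: ⊤, d: ⊤, e: ⊤, f: -}

Derivation:
Fixpoint table:
  B0:   IN=(all ⊤)   OUT=(all ⊤)
  B1:   IN=(all ⊤)   OUT={f:-; rest ⊤}
  B2:   IN={f:-; rest ⊤}   OUT={d:-, f:-; rest ⊤}
  B3:   IN={d:-, f:-; rest ⊤}   OUT={f:-; rest ⊤}

Merge at B1: IN[B1] = OUT[B0] = {a: ⊤, b: ⊤, c: ⊤, d: ⊤, e: ⊤, f: ⊤}
Applying B1's transfer function to that IN value gives OUT[B1] (row B1 above).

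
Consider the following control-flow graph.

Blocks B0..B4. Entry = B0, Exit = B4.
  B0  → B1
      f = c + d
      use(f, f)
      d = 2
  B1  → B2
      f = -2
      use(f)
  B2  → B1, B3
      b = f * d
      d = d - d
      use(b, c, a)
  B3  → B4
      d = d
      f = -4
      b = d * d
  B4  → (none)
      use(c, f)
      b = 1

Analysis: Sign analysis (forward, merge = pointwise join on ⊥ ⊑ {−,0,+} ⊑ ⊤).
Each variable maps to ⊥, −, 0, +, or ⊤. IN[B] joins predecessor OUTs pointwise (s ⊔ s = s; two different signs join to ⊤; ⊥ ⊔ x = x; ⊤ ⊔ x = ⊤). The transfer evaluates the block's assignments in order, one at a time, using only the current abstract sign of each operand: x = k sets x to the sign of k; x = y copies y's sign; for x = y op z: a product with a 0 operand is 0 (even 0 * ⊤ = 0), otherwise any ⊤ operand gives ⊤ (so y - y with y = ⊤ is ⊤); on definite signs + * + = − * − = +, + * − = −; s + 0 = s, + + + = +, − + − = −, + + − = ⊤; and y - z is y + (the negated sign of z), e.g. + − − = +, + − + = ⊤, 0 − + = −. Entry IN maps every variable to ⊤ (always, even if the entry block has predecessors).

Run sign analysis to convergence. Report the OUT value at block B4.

Fixpoint table:
  B0:  IN=(all ⊤)  OUT={d:+; rest ⊤}
  B1:  IN=(all ⊤)  OUT={f:-; rest ⊤}
  B2:  IN={f:-; rest ⊤}  OUT={f:-; rest ⊤}
  B3:  IN={f:-; rest ⊤}  OUT={f:-; rest ⊤}
  B4:  IN={f:-; rest ⊤}  OUT={b:+, f:-; rest ⊤}

Merge at B4: IN[B4] = OUT[B3] = {a: ⊤, b: ⊤, c: ⊤, d: ⊤, e: ⊤, f: -}
Applying B4's transfer function to that IN value gives OUT[B4] (row B4 above).

Answer: {a: ⊤, b: +, c: ⊤, d: ⊤, e: ⊤, f: -}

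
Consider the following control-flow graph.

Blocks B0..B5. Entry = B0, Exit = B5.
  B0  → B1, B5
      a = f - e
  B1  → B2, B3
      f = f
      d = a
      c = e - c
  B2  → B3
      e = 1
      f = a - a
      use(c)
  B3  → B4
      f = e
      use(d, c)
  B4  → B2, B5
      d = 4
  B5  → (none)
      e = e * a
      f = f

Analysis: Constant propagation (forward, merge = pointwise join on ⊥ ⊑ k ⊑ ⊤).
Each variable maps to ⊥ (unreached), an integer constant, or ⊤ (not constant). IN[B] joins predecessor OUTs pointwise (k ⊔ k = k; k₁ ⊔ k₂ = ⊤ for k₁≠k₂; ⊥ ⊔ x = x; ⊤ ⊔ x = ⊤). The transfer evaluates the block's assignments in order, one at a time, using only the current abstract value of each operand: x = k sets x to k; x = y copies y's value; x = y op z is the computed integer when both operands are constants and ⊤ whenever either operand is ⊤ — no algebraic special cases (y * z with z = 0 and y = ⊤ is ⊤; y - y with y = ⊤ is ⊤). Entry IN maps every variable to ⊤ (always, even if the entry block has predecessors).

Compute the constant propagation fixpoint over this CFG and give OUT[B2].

Answer: {a: ⊤, b: ⊤, c: ⊤, d: ⊤, e: 1, f: ⊤}

Working:
Fixpoint table:
  B0:   IN=(all ⊤)   OUT=(all ⊤)
  B1:   IN=(all ⊤)   OUT=(all ⊤)
  B2:   IN=(all ⊤)   OUT={e:1; rest ⊤}
  B3:   IN=(all ⊤)   OUT=(all ⊤)
  B4:   IN=(all ⊤)   OUT={d:4; rest ⊤}
  B5:   IN=(all ⊤)   OUT=(all ⊤)

Merge at B2: IN[B2] = OUT[B1] ⊔ OUT[B4] = {a: ⊤, b: ⊤, c: ⊤, d: ⊤, e: ⊤, f: ⊤}
Applying B2's transfer function to that IN value gives OUT[B2] (row B2 above).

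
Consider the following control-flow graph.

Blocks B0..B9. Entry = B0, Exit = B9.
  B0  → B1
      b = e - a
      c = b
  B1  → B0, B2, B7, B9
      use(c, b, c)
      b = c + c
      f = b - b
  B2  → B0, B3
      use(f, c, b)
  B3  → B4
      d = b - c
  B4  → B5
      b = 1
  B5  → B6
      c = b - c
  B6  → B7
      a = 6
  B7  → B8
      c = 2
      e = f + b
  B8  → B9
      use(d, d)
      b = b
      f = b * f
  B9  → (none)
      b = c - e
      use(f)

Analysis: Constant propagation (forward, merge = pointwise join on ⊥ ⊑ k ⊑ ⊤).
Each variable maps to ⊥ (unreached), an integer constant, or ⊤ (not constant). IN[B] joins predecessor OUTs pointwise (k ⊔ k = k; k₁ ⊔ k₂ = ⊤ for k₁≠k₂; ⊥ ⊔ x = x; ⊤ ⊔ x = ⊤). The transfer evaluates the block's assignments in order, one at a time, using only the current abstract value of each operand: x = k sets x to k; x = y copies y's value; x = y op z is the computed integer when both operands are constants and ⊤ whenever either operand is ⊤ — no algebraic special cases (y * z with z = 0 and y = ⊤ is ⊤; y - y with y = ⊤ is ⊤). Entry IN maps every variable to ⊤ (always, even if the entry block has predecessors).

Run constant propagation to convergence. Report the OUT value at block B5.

Answer: {a: ⊤, b: 1, c: ⊤, d: ⊤, e: ⊤, f: ⊤}

Working:
Converged values:
  B0: | IN=(all ⊤) | OUT=(all ⊤)
  B1: | IN=(all ⊤) | OUT=(all ⊤)
  B2: | IN=(all ⊤) | OUT=(all ⊤)
  B3: | IN=(all ⊤) | OUT=(all ⊤)
  B4: | IN=(all ⊤) | OUT={b:1; rest ⊤}
  B5: | IN={b:1; rest ⊤} | OUT={b:1; rest ⊤}
  B6: | IN={b:1; rest ⊤} | OUT={a:6, b:1; rest ⊤}
  B7: | IN=(all ⊤) | OUT={c:2; rest ⊤}
  B8: | IN={c:2; rest ⊤} | OUT={c:2; rest ⊤}
  B9: | IN=(all ⊤) | OUT=(all ⊤)

Merge at B5: IN[B5] = OUT[B4] = {a: ⊤, b: 1, c: ⊤, d: ⊤, e: ⊤, f: ⊤}
Applying B5's transfer function to that IN value gives OUT[B5] (row B5 above).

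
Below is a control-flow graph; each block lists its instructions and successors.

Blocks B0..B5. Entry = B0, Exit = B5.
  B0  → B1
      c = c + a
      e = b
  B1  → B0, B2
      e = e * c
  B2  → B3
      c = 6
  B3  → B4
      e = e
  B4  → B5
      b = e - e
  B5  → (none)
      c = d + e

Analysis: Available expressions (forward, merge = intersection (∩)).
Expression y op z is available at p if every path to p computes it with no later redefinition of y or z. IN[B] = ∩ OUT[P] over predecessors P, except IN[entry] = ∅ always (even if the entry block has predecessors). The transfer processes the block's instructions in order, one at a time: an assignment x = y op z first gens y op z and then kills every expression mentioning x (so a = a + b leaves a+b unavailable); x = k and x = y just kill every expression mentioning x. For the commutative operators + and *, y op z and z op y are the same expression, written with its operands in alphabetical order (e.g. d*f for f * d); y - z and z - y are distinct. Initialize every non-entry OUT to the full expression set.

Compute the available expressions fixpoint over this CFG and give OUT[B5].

Fixpoint table:
  B0:  IN={}  OUT={}
  B1:  IN={}  OUT={}
  B2:  IN={}  OUT={}
  B3:  IN={}  OUT={}
  B4:  IN={}  OUT={e-e}
  B5:  IN={e-e}  OUT={d+e, e-e}

Merge at B5: IN[B5] = OUT[B4] = {e-e}
Applying B5's transfer function to that IN value gives OUT[B5] (row B5 above).

Answer: {d+e, e-e}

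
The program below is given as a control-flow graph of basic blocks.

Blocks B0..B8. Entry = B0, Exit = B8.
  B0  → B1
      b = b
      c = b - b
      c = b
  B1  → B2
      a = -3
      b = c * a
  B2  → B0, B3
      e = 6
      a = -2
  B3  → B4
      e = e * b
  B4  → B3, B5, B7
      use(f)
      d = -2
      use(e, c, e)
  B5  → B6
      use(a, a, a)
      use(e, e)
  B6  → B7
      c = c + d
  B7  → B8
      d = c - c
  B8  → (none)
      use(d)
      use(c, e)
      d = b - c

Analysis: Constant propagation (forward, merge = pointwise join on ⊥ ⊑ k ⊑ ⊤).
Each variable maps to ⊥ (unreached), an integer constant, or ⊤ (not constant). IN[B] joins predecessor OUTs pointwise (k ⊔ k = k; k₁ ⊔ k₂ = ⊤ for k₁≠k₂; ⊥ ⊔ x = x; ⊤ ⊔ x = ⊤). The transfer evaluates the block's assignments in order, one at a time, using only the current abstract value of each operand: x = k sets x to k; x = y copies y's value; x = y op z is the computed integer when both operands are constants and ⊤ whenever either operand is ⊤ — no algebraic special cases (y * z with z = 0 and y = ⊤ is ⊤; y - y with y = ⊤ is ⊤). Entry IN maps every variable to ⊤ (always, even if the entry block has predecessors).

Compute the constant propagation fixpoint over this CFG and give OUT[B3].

Converged values:
  B0:   IN=(all ⊤)   OUT=(all ⊤)
  B1:   IN=(all ⊤)   OUT={a:-3; rest ⊤}
  B2:   IN={a:-3; rest ⊤}   OUT={a:-2, e:6; rest ⊤}
  B3:   IN={a:-2; rest ⊤}   OUT={a:-2; rest ⊤}
  B4:   IN={a:-2; rest ⊤}   OUT={a:-2, d:-2; rest ⊤}
  B5:   IN={a:-2, d:-2; rest ⊤}   OUT={a:-2, d:-2; rest ⊤}
  B6:   IN={a:-2, d:-2; rest ⊤}   OUT={a:-2, d:-2; rest ⊤}
  B7:   IN={a:-2, d:-2; rest ⊤}   OUT={a:-2; rest ⊤}
  B8:   IN={a:-2; rest ⊤}   OUT={a:-2; rest ⊤}

Merge at B3: IN[B3] = OUT[B2] ⊔ OUT[B4] = {a: -2, b: ⊤, c: ⊤, d: ⊤, e: ⊤, f: ⊤}
Applying B3's transfer function to that IN value gives OUT[B3] (row B3 above).

Answer: {a: -2, b: ⊤, c: ⊤, d: ⊤, e: ⊤, f: ⊤}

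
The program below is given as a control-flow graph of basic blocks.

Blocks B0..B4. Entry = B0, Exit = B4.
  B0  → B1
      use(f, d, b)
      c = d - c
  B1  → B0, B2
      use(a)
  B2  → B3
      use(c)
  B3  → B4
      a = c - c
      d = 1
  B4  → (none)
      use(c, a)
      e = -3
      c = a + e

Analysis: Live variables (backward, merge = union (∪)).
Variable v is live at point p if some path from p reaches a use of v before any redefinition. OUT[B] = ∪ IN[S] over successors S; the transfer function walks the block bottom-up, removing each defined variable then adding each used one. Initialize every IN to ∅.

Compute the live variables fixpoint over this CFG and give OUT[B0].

Converged values:
  B0:  IN={a, b, c, d, f}  OUT={a, b, c, d, f}
  B1:  IN={a, b, c, d, f}  OUT={a, b, c, d, f}
  B2:  IN={c}  OUT={c}
  B3:  IN={c}  OUT={a, c}
  B4:  IN={a, c}  OUT={}

Merge at B0: OUT[B0] = IN[B1] = {a, b, c, d, f}

Answer: {a, b, c, d, f}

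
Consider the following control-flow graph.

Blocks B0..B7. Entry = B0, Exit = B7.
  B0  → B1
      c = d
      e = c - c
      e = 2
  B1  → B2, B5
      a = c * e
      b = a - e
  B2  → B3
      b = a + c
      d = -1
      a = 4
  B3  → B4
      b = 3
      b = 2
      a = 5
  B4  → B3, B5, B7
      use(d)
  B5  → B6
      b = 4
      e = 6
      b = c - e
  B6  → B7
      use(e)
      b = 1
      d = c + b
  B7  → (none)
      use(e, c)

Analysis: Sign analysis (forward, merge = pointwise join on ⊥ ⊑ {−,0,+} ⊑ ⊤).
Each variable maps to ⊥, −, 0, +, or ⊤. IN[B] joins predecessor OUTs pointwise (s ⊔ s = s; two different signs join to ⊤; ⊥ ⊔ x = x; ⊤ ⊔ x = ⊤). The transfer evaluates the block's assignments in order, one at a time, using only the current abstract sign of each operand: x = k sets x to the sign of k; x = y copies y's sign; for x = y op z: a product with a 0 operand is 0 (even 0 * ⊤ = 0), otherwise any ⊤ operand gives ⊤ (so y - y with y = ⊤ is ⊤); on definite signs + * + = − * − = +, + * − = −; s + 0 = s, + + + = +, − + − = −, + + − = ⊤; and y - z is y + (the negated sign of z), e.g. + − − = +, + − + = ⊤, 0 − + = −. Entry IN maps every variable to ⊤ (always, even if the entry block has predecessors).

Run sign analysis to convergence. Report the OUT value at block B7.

Converged values:
  B0: | IN=(all ⊤) | OUT={e:+; rest ⊤}
  B1: | IN={e:+; rest ⊤} | OUT={e:+; rest ⊤}
  B2: | IN={e:+; rest ⊤} | OUT={a:+, d:-, e:+; rest ⊤}
  B3: | IN={a:+, d:-, e:+; rest ⊤} | OUT={a:+, b:+, d:-, e:+; rest ⊤}
  B4: | IN={a:+, b:+, d:-, e:+; rest ⊤} | OUT={a:+, b:+, d:-, e:+; rest ⊤}
  B5: | IN={e:+; rest ⊤} | OUT={e:+; rest ⊤}
  B6: | IN={e:+; rest ⊤} | OUT={b:+, e:+; rest ⊤}
  B7: | IN={b:+, e:+; rest ⊤} | OUT={b:+, e:+; rest ⊤}

Merge at B7: IN[B7] = OUT[B4] ⊔ OUT[B6] = {a: ⊤, b: +, c: ⊤, d: ⊤, e: +, f: ⊤}
Applying B7's transfer function to that IN value gives OUT[B7] (row B7 above).

Answer: {a: ⊤, b: +, c: ⊤, d: ⊤, e: +, f: ⊤}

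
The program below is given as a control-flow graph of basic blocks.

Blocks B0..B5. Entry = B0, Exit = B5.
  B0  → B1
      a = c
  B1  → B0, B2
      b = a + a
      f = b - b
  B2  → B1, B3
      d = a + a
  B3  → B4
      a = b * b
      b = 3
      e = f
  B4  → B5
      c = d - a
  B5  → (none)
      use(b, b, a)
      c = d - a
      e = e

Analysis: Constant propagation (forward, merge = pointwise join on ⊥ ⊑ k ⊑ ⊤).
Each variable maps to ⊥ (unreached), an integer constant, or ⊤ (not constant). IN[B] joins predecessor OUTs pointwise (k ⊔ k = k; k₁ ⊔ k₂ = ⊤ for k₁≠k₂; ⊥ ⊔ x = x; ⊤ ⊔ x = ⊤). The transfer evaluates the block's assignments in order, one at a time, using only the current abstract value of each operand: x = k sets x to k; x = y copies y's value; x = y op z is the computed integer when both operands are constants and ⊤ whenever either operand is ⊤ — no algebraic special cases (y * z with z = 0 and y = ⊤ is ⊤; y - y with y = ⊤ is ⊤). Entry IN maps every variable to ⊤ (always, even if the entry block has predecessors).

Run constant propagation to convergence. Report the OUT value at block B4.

Answer: {a: ⊤, b: 3, c: ⊤, d: ⊤, e: ⊤, f: ⊤}

Derivation:
Fixpoint table:
  B0:  IN=(all ⊤)  OUT=(all ⊤)
  B1:  IN=(all ⊤)  OUT=(all ⊤)
  B2:  IN=(all ⊤)  OUT=(all ⊤)
  B3:  IN=(all ⊤)  OUT={b:3; rest ⊤}
  B4:  IN={b:3; rest ⊤}  OUT={b:3; rest ⊤}
  B5:  IN={b:3; rest ⊤}  OUT={b:3; rest ⊤}

Merge at B4: IN[B4] = OUT[B3] = {a: ⊤, b: 3, c: ⊤, d: ⊤, e: ⊤, f: ⊤}
Applying B4's transfer function to that IN value gives OUT[B4] (row B4 above).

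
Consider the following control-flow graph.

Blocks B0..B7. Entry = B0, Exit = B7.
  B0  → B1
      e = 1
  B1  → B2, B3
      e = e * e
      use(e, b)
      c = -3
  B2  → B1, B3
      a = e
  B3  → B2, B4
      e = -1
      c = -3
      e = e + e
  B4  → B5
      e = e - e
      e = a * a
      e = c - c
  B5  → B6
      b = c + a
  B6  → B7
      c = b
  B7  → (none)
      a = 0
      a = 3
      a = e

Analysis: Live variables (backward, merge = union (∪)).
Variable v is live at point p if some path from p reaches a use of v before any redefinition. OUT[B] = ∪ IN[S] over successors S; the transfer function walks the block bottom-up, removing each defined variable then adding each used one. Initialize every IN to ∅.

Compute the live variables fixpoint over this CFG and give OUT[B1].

Answer: {a, b, e}

Trace:
Converged values:
  B0:   IN={a, b}   OUT={a, b, e}
  B1:   IN={a, b, e}   OUT={a, b, e}
  B2:   IN={b, e}   OUT={a, b, e}
  B3:   IN={a, b}   OUT={a, b, c, e}
  B4:   IN={a, c, e}   OUT={a, c, e}
  B5:   IN={a, c, e}   OUT={b, e}
  B6:   IN={b, e}   OUT={e}
  B7:   IN={e}   OUT={}

Merge at B1: OUT[B1] = IN[B2] ⊔ IN[B3] = {a, b, e}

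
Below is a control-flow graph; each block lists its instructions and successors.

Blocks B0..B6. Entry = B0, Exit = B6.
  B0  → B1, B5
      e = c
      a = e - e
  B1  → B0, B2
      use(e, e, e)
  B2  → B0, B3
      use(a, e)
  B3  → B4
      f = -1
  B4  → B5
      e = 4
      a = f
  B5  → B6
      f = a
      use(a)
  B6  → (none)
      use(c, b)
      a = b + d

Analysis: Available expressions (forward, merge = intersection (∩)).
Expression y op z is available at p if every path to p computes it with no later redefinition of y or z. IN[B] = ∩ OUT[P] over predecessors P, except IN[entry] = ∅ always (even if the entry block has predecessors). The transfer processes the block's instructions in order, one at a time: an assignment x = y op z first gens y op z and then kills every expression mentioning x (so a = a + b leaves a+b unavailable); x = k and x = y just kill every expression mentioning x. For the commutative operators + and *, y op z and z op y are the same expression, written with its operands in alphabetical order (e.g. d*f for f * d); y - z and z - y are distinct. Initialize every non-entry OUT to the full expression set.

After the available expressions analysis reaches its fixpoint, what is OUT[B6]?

Answer: {b+d}

Trace:
Per-block solution:
  B0: | IN={} | OUT={e-e}
  B1: | IN={e-e} | OUT={e-e}
  B2: | IN={e-e} | OUT={e-e}
  B3: | IN={e-e} | OUT={e-e}
  B4: | IN={e-e} | OUT={}
  B5: | IN={} | OUT={}
  B6: | IN={} | OUT={b+d}

Merge at B6: IN[B6] = OUT[B5] = {}
Applying B6's transfer function to that IN value gives OUT[B6] (row B6 above).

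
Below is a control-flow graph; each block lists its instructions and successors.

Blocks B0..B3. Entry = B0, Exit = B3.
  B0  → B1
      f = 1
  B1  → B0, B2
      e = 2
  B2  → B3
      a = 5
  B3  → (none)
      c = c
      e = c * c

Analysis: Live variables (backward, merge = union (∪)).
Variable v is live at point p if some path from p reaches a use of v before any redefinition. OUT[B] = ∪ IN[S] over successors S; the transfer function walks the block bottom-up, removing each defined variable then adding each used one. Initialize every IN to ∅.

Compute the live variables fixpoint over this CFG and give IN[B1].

Answer: {c}

Trace:
Fixpoint table:
  B0:   IN={c}   OUT={c}
  B1:   IN={c}   OUT={c}
  B2:   IN={c}   OUT={c}
  B3:   IN={c}   OUT={}

Merge at B1: OUT[B1] = IN[B0] ⊔ IN[B2] = {c}
Applying B1's transfer function to that OUT value gives IN[B1] (row B1 above).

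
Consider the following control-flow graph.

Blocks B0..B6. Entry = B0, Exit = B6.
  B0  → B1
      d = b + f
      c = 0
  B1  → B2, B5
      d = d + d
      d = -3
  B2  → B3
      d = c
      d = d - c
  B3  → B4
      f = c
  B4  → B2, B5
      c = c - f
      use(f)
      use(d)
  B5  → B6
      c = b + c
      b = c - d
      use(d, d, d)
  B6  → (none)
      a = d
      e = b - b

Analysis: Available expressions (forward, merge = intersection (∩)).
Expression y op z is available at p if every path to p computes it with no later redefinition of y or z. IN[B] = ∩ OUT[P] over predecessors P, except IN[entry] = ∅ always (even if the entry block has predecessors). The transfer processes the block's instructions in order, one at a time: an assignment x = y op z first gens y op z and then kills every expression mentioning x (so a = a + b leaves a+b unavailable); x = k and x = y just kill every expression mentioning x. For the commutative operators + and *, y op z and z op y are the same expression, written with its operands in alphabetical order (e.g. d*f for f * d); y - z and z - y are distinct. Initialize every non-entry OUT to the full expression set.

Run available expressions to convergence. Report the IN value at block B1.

Answer: {b+f}

Working:
Fixpoint table:
  B0: | IN={} | OUT={b+f}
  B1: | IN={b+f} | OUT={b+f}
  B2: | IN={} | OUT={}
  B3: | IN={} | OUT={}
  B4: | IN={} | OUT={}
  B5: | IN={} | OUT={c-d}
  B6: | IN={c-d} | OUT={b-b, c-d}

Merge at B1: IN[B1] = OUT[B0] = {b+f}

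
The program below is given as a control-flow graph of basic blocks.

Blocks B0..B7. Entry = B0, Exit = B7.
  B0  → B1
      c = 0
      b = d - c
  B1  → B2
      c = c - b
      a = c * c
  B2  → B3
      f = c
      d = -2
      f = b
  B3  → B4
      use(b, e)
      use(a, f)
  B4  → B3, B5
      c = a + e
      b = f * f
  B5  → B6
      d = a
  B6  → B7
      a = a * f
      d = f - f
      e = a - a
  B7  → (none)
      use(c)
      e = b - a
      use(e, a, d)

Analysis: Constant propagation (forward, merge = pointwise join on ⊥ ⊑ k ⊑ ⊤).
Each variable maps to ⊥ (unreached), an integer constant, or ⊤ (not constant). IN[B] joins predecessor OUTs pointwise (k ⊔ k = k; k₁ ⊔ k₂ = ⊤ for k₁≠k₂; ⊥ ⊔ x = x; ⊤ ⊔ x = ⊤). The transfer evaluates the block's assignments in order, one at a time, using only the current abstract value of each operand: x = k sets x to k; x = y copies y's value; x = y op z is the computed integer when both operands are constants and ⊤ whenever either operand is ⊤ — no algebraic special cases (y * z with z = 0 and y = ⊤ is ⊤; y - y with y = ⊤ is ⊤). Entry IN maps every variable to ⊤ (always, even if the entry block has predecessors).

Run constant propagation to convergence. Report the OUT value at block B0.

Answer: {a: ⊤, b: ⊤, c: 0, d: ⊤, e: ⊤, f: ⊤}

Working:
Per-block solution:
  B0:   IN=(all ⊤)   OUT={c:0; rest ⊤}
  B1:   IN={c:0; rest ⊤}   OUT=(all ⊤)
  B2:   IN=(all ⊤)   OUT={d:-2; rest ⊤}
  B3:   IN={d:-2; rest ⊤}   OUT={d:-2; rest ⊤}
  B4:   IN={d:-2; rest ⊤}   OUT={d:-2; rest ⊤}
  B5:   IN={d:-2; rest ⊤}   OUT=(all ⊤)
  B6:   IN=(all ⊤)   OUT=(all ⊤)
  B7:   IN=(all ⊤)   OUT=(all ⊤)

B0 is the boundary node: IN[B0] = {a: ⊤, b: ⊤, c: ⊤, d: ⊤, e: ⊤, f: ⊤}
Applying B0's transfer function to that IN value gives OUT[B0] (row B0 above).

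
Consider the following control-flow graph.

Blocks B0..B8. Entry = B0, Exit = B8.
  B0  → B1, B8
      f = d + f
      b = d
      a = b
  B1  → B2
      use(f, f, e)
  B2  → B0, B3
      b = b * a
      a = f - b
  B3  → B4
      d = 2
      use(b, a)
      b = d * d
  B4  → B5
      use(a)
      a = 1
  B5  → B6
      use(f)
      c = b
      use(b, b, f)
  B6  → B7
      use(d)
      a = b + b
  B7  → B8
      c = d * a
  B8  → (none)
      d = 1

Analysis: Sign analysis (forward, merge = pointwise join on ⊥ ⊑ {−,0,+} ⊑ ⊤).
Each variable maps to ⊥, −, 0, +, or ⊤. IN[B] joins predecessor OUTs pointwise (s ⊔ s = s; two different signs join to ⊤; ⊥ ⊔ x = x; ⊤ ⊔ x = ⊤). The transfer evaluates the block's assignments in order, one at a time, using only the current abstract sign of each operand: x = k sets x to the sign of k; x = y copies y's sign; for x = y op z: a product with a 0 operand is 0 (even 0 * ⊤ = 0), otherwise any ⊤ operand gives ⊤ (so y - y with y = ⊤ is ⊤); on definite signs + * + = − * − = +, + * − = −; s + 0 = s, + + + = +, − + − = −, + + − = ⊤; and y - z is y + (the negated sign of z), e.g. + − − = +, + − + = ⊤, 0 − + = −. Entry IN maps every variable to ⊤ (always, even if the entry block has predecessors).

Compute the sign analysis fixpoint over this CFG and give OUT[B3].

Converged values:
  B0: | IN=(all ⊤) | OUT=(all ⊤)
  B1: | IN=(all ⊤) | OUT=(all ⊤)
  B2: | IN=(all ⊤) | OUT=(all ⊤)
  B3: | IN=(all ⊤) | OUT={b:+, d:+; rest ⊤}
  B4: | IN={b:+, d:+; rest ⊤} | OUT={a:+, b:+, d:+; rest ⊤}
  B5: | IN={a:+, b:+, d:+; rest ⊤} | OUT={a:+, b:+, c:+, d:+; rest ⊤}
  B6: | IN={a:+, b:+, c:+, d:+; rest ⊤} | OUT={a:+, b:+, c:+, d:+; rest ⊤}
  B7: | IN={a:+, b:+, c:+, d:+; rest ⊤} | OUT={a:+, b:+, c:+, d:+; rest ⊤}
  B8: | IN=(all ⊤) | OUT={d:+; rest ⊤}

Merge at B3: IN[B3] = OUT[B2] = {a: ⊤, b: ⊤, c: ⊤, d: ⊤, e: ⊤, f: ⊤}
Applying B3's transfer function to that IN value gives OUT[B3] (row B3 above).

Answer: {a: ⊤, b: +, c: ⊤, d: +, e: ⊤, f: ⊤}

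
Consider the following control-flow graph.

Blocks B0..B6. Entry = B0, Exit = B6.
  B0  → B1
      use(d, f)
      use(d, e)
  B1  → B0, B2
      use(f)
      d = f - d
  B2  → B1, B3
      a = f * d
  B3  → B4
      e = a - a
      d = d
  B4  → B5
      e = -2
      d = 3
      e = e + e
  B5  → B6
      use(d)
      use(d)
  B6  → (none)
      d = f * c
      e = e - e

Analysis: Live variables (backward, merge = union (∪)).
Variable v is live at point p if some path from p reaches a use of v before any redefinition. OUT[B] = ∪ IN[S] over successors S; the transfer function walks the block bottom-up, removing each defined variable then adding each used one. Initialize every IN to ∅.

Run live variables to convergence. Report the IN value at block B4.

Per-block solution:
  B0:   IN={c, d, e, f}   OUT={c, d, e, f}
  B1:   IN={c, d, e, f}   OUT={c, d, e, f}
  B2:   IN={c, d, e, f}   OUT={a, c, d, e, f}
  B3:   IN={a, c, d, f}   OUT={c, f}
  B4:   IN={c, f}   OUT={c, d, e, f}
  B5:   IN={c, d, e, f}   OUT={c, e, f}
  B6:   IN={c, e, f}   OUT={}

Merge at B4: OUT[B4] = IN[B5] = {c, d, e, f}
Applying B4's transfer function to that OUT value gives IN[B4] (row B4 above).

Answer: {c, f}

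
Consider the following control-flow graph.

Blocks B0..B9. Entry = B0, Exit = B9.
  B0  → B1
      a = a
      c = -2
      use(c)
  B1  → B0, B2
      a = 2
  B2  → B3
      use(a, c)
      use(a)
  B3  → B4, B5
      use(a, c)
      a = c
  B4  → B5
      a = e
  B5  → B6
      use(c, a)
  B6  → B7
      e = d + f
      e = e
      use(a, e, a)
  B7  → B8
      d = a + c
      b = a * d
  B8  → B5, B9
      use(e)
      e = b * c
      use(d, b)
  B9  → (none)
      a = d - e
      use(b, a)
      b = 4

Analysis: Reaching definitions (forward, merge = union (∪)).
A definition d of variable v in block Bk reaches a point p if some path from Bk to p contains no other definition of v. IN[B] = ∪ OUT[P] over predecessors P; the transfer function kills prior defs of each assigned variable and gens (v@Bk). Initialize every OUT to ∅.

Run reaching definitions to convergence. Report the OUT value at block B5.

Per-block solution:
  B0:  IN={a@B1, c@B0}  OUT={a@B0, c@B0}
  B1:  IN={a@B0, c@B0}  OUT={a@B1, c@B0}
  B2:  IN={a@B1, c@B0}  OUT={a@B1, c@B0}
  B3:  IN={a@B1, c@B0}  OUT={a@B3, c@B0}
  B4:  IN={a@B3, c@B0}  OUT={a@B4, c@B0}
  B5:  IN={a@B3, a@B4, b@B7, c@B0, d@B7, e@B8}  OUT={a@B3, a@B4, b@B7, c@B0, d@B7, e@B8}
  B6:  IN={a@B3, a@B4, b@B7, c@B0, d@B7, e@B8}  OUT={a@B3, a@B4, b@B7, c@B0, d@B7, e@B6}
  B7:  IN={a@B3, a@B4, b@B7, c@B0, d@B7, e@B6}  OUT={a@B3, a@B4, b@B7, c@B0, d@B7, e@B6}
  B8:  IN={a@B3, a@B4, b@B7, c@B0, d@B7, e@B6}  OUT={a@B3, a@B4, b@B7, c@B0, d@B7, e@B8}
  B9:  IN={a@B3, a@B4, b@B7, c@B0, d@B7, e@B8}  OUT={a@B9, b@B9, c@B0, d@B7, e@B8}

Merge at B5: IN[B5] = OUT[B3] ⊔ OUT[B4] ⊔ OUT[B8] = {a@B3, a@B4, b@B7, c@B0, d@B7, e@B8}
Applying B5's transfer function to that IN value gives OUT[B5] (row B5 above).

Answer: {a@B3, a@B4, b@B7, c@B0, d@B7, e@B8}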